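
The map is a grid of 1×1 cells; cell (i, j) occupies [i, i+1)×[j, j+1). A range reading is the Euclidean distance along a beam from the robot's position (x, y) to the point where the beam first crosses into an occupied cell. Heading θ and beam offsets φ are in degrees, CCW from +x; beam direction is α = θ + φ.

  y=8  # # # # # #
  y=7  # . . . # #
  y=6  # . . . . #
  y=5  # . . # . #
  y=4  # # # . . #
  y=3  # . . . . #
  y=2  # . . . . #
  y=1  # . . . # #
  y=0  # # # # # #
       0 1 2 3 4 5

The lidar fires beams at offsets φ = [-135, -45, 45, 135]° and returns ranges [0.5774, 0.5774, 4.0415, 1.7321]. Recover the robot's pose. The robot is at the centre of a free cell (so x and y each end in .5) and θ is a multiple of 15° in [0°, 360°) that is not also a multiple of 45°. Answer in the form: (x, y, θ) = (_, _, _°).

(x, y, θ) = (3.5, 4.5, 195°)

Enumerate (i+0.5, j+0.5, θ) over the 23 free cells and 16 admissible headings. For each, cast all 4 beams and compare to the given ranges.
  (4.5, 5.5, 285°): beam 2 = 5.1962 ≠ 0.5774 ✗
  (1.5, 3.5, 240°): beam 1 = 0.5176 ≠ 0.5774 ✗
  (2.5, 6.5, 105°): beam 1 = 1.0000 ≠ 0.5774 ✗
  (2.5, 2.5, 345°): beam 1 = 1.7321 ≠ 0.5774 ✗
  …
  (3.5, 4.5, 195°): r_1=0.5774, r_2=0.5774, r_3=4.0415, r_4=1.7321 — all match ✓
No second candidate reproduces the full scan.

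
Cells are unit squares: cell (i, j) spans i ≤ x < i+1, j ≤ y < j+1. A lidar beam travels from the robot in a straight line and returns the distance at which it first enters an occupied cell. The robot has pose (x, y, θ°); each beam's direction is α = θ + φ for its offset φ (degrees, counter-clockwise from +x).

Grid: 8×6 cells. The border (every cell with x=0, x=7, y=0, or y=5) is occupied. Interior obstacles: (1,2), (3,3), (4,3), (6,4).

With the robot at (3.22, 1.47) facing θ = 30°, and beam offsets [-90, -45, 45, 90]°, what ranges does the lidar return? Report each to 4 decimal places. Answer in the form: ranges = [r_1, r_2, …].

beam 1: φ=-90°, α=300°
  direction (0.5000, -0.8660); cell (3,1); t to first gridline: x 1.5600, y 0.5427 (then +2.0000 / +1.1547)
    (3,0) via y @ 0.5427  # hit
  → r_1 = 0.5427
beam 2: φ=-45°, α=345°
  direction (0.9659, -0.2588); cell (3,1); t to first gridline: x 0.8075, y 1.8159 (then +1.0353 / +3.8637)
    (4,1) via x @ 0.8075
    (4,0) via y @ 1.8159  # hit
  → r_2 = 1.8159
beam 3: φ=45°, α=75°
  direction (0.2588, 0.9659); cell (3,1); t to first gridline: x 3.0137, y 0.5487 (then +3.8637 / +1.0353)
    (3,2) via y @ 0.5487
    (3,3) via y @ 1.5840  # hit
  → r_3 = 1.5840
beam 4: φ=90°, α=120°
  direction (-0.5000, 0.8660); cell (3,1); t to first gridline: x 0.4400, y 0.6120 (then +2.0000 / +1.1547)
    (2,1) via x @ 0.4400
    (2,2) via y @ 0.6120
    (2,3) via y @ 1.7667
    (1,3) via x @ 2.4400
    (1,4) via y @ 2.9214
    (1,5) via y @ 4.0761  # hit
  → r_4 = 4.0761

ranges = [0.5427, 1.8159, 1.5840, 4.0761]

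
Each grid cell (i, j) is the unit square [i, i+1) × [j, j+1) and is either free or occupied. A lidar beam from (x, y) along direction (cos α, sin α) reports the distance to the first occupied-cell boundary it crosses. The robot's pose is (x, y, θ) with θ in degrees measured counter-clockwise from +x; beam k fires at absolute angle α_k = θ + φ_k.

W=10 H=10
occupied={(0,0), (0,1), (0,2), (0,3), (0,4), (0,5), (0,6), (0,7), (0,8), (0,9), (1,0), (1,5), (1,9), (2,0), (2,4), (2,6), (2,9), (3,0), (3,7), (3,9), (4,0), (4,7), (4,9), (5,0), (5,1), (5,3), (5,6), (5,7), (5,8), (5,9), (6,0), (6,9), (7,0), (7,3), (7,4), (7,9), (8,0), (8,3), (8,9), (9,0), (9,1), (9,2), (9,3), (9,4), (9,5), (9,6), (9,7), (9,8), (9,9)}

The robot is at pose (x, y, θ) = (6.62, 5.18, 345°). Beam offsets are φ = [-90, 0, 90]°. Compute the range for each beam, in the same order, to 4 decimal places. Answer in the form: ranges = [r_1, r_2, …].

ranges = [3.2922, 0.6955, 3.9548]

beam 1: φ=-90°, α=255°
  cosα=-0.2588 sinα=-0.9659 | (6,5) | tMaxX 2.3955 tMaxY 0.1863 | tΔX 3.8637 tΔY 1.0353
    t=0.1863 [y] (6,4)
    t=1.2216 [y] (6,3)
    t=2.2569 [y] (6,2)
    t=2.3955 [x] (5,2)
    t=3.2922 [y] (5,1) — stop
  → r_1 = 3.2922
beam 2: φ=0°, α=345°
  cosα=0.9659 sinα=-0.2588 | (6,5) | tMaxX 0.3934 tMaxY 0.6955 | tΔX 1.0353 tΔY 3.8637
    t=0.3934 [x] (7,5)
    t=0.6955 [y] (7,4) — stop
  → r_2 = 0.6955
beam 3: φ=90°, α=75°
  cosα=0.2588 sinα=0.9659 | (6,5) | tMaxX 1.4682 tMaxY 0.8489 | tΔX 3.8637 tΔY 1.0353
    t=0.8489 [y] (6,6)
    t=1.4682 [x] (7,6)
    t=1.8842 [y] (7,7)
    t=2.9195 [y] (7,8)
    t=3.9548 [y] (7,9) — stop
  → r_3 = 3.9548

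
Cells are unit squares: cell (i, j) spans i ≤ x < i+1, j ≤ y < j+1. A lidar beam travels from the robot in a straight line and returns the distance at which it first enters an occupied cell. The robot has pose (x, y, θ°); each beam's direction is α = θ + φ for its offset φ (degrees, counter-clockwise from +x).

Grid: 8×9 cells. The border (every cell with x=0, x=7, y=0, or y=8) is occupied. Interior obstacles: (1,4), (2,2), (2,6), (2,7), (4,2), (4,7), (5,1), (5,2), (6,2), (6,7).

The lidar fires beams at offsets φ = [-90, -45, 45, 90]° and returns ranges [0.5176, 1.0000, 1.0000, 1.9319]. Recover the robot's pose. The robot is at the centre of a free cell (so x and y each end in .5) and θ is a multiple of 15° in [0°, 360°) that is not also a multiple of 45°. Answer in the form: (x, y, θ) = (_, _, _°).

(x, y, θ) = (1.5, 1.5, 15°)

Enumerate (i+0.5, j+0.5, θ) over the 32 free cells and 16 admissible headings. For each, cast all 4 beams and compare to the given ranges.
  (5.5, 5.5, 300°): beam 1 = 5.1962 ≠ 0.5176 ✗
  (6.5, 1.5, 60°): beam 1 = 0.5774 ≠ 0.5176 ✗
  (2.5, 1.5, 345°): beam 2 = 0.5774 ≠ 1.0000 ✗
  (3.5, 7.5, 105°): beam 2 = 0.5774 ≠ 1.0000 ✗
  …
  (1.5, 1.5, 15°): r_1=0.5176, r_2=1.0000, r_3=1.0000, r_4=1.9319 — all match ✓
No second candidate reproduces the full scan.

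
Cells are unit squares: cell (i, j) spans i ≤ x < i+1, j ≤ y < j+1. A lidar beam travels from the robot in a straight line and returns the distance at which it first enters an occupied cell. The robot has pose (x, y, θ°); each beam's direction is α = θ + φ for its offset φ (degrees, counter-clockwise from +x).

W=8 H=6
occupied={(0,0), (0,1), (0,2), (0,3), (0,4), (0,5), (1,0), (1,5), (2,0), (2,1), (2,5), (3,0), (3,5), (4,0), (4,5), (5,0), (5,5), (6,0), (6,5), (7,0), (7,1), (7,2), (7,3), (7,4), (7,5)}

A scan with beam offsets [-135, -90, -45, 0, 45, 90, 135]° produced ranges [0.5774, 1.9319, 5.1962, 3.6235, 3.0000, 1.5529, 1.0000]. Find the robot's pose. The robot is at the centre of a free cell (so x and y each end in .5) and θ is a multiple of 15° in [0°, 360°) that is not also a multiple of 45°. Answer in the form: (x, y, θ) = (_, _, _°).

(x, y, θ) = (5.5, 4.5, 255°)

Candidates: 23 free-cell centres × 16 headings = 368 poses. Raycast each; keep the one whose scan matches to 4 dp.
  (4.5, 1.5, 60°): beam 1 = 0.5176 ≠ 0.5774 ✗
  (3.5, 4.5, 300°): beam 1 = 1.9319 ≠ 0.5774 ✗
  (4.5, 4.5, 240°): beam 1 = 0.5176 ≠ 0.5774 ✗
  (6.5, 3.5, 330°): beam 1 = 5.6940 ≠ 0.5774 ✗
  (1.5, 4.5, 285°): beam 2 = 0.5176 ≠ 1.9319 ✗
  …
  (5.5, 4.5, 255°): r_1=0.5774, r_2=1.9319, r_3=5.1962, r_4=3.6235, r_5=3.0000, r_6=1.5529, r_7=1.0000 — all match ✓
No second candidate reproduces the full scan.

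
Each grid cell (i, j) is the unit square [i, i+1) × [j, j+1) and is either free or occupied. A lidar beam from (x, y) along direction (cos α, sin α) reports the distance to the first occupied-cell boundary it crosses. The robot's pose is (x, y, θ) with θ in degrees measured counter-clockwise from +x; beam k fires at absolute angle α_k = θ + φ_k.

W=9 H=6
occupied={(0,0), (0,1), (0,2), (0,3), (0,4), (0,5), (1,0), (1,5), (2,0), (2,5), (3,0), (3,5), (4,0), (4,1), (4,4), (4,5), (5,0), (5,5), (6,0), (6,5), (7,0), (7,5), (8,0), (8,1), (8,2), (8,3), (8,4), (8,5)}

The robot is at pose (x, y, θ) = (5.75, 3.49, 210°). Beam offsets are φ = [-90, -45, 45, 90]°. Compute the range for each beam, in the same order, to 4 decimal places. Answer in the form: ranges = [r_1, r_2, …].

ranges = [1.5000, 4.9176, 2.5778, 2.8752]

beam 1: φ=-90°, α=120°
  direction (-0.5000, 0.8660); cell (5,3); t to first gridline: x 1.5000, y 0.5889 (then +2.0000 / +1.1547)
    (5,4) via y @ 0.5889
    (4,4) via x @ 1.5000  # hit
  → r_1 = 1.5000
beam 2: φ=-45°, α=165°
  direction (-0.9659, 0.2588); cell (5,3); t to first gridline: x 0.7765, y 1.9705 (then +1.0353 / +3.8637)
    (4,3) via x @ 0.7765
    (3,3) via x @ 1.8117
    (3,4) via y @ 1.9705
    (2,4) via x @ 2.8470
    (1,4) via x @ 3.8823
    (0,4) via x @ 4.9176  # hit
  → r_2 = 4.9176
beam 3: φ=45°, α=255°
  direction (-0.2588, -0.9659); cell (5,3); t to first gridline: x 2.8978, y 0.5073 (then +3.8637 / +1.0353)
    (5,2) via y @ 0.5073
    (5,1) via y @ 1.5426
    (5,0) via y @ 2.5778  # hit
  → r_3 = 2.5778
beam 4: φ=90°, α=300°
  direction (0.5000, -0.8660); cell (5,3); t to first gridline: x 0.5000, y 0.5658 (then +2.0000 / +1.1547)
    (6,3) via x @ 0.5000
    (6,2) via y @ 0.5658
    (6,1) via y @ 1.7205
    (7,1) via x @ 2.5000
    (7,0) via y @ 2.8752  # hit
  → r_4 = 2.8752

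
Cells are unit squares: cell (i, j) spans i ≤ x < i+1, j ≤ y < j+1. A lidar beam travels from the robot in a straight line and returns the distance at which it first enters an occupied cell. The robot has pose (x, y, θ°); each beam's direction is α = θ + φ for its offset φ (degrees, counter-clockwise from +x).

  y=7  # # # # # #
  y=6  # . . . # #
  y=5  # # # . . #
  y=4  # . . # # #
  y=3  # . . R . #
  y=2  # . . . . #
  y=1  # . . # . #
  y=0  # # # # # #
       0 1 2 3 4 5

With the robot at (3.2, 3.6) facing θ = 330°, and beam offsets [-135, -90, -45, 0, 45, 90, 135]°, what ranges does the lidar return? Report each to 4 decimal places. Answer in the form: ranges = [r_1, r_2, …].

ranges = [2.2776, 3.0022, 1.6564, 2.0785, 1.5455, 0.4619, 0.4141]

beam 1: φ=-135°, α=195°
  dir = (cos 195°, sin 195°) = (-0.9659, -0.2588); from cell (3,3)
  next x-line at t=0.2071, next y-line at t=2.3182; Δt_x=1.0353, Δt_y=3.8637
    x: enter (2,3) at t=0.2071
    x: enter (1,3) at t=1.2423
    x: enter (0,3) at t=2.2776 ← occupied
  → r_1 = 2.2776
beam 2: φ=-90°, α=240°
  dir = (cos 240°, sin 240°) = (-0.5000, -0.8660); from cell (3,3)
  next x-line at t=0.4000, next y-line at t=0.6928; Δt_x=2.0000, Δt_y=1.1547
    x: enter (2,3) at t=0.4000
    y: enter (2,2) at t=0.6928
    y: enter (2,1) at t=1.8475
    x: enter (1,1) at t=2.4000
    y: enter (1,0) at t=3.0022 ← occupied
  → r_2 = 3.0022
beam 3: φ=-45°, α=285°
  dir = (cos 285°, sin 285°) = (0.2588, -0.9659); from cell (3,3)
  next x-line at t=3.0910, next y-line at t=0.6212; Δt_x=3.8637, Δt_y=1.0353
    y: enter (3,2) at t=0.6212
    y: enter (3,1) at t=1.6564 ← occupied
  → r_3 = 1.6564
beam 4: φ=0°, α=330°
  dir = (cos 330°, sin 330°) = (0.8660, -0.5000); from cell (3,3)
  next x-line at t=0.9238, next y-line at t=1.2000; Δt_x=1.1547, Δt_y=2.0000
    x: enter (4,3) at t=0.9238
    y: enter (4,2) at t=1.2000
    x: enter (5,2) at t=2.0785 ← occupied
  → r_4 = 2.0785
beam 5: φ=45°, α=15°
  dir = (cos 15°, sin 15°) = (0.9659, 0.2588); from cell (3,3)
  next x-line at t=0.8282, next y-line at t=1.5455; Δt_x=1.0353, Δt_y=3.8637
    x: enter (4,3) at t=0.8282
    y: enter (4,4) at t=1.5455 ← occupied
  → r_5 = 1.5455
beam 6: φ=90°, α=60°
  dir = (cos 60°, sin 60°) = (0.5000, 0.8660); from cell (3,3)
  next x-line at t=1.6000, next y-line at t=0.4619; Δt_x=2.0000, Δt_y=1.1547
    y: enter (3,4) at t=0.4619 ← occupied
  → r_6 = 0.4619
beam 7: φ=135°, α=105°
  dir = (cos 105°, sin 105°) = (-0.2588, 0.9659); from cell (3,3)
  next x-line at t=0.7727, next y-line at t=0.4141; Δt_x=3.8637, Δt_y=1.0353
    y: enter (3,4) at t=0.4141 ← occupied
  → r_7 = 0.4141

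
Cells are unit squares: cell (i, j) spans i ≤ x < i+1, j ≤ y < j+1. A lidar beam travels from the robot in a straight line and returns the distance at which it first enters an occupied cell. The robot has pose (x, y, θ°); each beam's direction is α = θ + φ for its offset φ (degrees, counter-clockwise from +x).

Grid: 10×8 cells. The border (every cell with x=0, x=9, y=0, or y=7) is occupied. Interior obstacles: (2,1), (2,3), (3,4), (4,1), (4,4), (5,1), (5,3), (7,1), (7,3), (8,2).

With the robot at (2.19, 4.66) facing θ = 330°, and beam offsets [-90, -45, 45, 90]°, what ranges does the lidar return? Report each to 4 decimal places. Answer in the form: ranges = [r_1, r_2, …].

beam 1: φ=-90°, α=240°
  dir = (cos 240°, sin 240°) = (-0.5000, -0.8660); from cell (2,4)
  next x-line at t=0.3800, next y-line at t=0.7621; Δt_x=2.0000, Δt_y=1.1547
    x: enter (1,4) at t=0.3800
    y: enter (1,3) at t=0.7621
    y: enter (1,2) at t=1.9168
    x: enter (0,2) at t=2.3800 ← occupied
  → r_1 = 2.3800
beam 2: φ=-45°, α=285°
  dir = (cos 285°, sin 285°) = (0.2588, -0.9659); from cell (2,4)
  next x-line at t=3.1296, next y-line at t=0.6833; Δt_x=3.8637, Δt_y=1.0353
    y: enter (2,3) at t=0.6833 ← occupied
  → r_2 = 0.6833
beam 3: φ=45°, α=15°
  dir = (cos 15°, sin 15°) = (0.9659, 0.2588); from cell (2,4)
  next x-line at t=0.8386, next y-line at t=1.3137; Δt_x=1.0353, Δt_y=3.8637
    x: enter (3,4) at t=0.8386 ← occupied
  → r_3 = 0.8386
beam 4: φ=90°, α=60°
  dir = (cos 60°, sin 60°) = (0.5000, 0.8660); from cell (2,4)
  next x-line at t=1.6200, next y-line at t=0.3926; Δt_x=2.0000, Δt_y=1.1547
    y: enter (2,5) at t=0.3926
    y: enter (2,6) at t=1.5473
    x: enter (3,6) at t=1.6200
    y: enter (3,7) at t=2.7020 ← occupied
  → r_4 = 2.7020

ranges = [2.3800, 0.6833, 0.8386, 2.7020]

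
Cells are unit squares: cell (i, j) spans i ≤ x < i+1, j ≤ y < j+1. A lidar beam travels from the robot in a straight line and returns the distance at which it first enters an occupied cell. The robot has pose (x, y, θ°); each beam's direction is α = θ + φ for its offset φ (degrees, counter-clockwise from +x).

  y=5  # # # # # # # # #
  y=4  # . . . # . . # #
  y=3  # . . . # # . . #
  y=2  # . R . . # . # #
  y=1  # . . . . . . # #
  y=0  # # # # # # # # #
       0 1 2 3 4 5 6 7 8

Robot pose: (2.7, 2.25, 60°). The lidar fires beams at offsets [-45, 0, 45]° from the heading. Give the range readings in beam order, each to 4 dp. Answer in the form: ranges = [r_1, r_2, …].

beam 1: φ=-45°, α=15°
  d=(0.9659,0.2588)  start (2,2)  tX=0.3106 tY=2.8978  stride 1/|dx|=1.0353 1/|dy|=3.8637
    cross x-line → (3,2), t=0.3106
    cross x-line → (4,2), t=1.3459
    cross x-line → (5,2), t=2.3811 (wall)
  → r_1 = 2.3811
beam 2: φ=0°, α=60°
  d=(0.5000,0.8660)  start (2,2)  tX=0.6000 tY=0.8660  stride 1/|dx|=2.0000 1/|dy|=1.1547
    cross x-line → (3,2), t=0.6000
    cross y-line → (3,3), t=0.8660
    cross y-line → (3,4), t=2.0207
    cross x-line → (4,4), t=2.6000 (wall)
  → r_2 = 2.6000
beam 3: φ=45°, α=105°
  d=(-0.2588,0.9659)  start (2,2)  tX=2.7046 tY=0.7765  stride 1/|dx|=3.8637 1/|dy|=1.0353
    cross y-line → (2,3), t=0.7765
    cross y-line → (2,4), t=1.8117
    cross x-line → (1,4), t=2.7046
    cross y-line → (1,5), t=2.8470 (wall)
  → r_3 = 2.8470

ranges = [2.3811, 2.6000, 2.8470]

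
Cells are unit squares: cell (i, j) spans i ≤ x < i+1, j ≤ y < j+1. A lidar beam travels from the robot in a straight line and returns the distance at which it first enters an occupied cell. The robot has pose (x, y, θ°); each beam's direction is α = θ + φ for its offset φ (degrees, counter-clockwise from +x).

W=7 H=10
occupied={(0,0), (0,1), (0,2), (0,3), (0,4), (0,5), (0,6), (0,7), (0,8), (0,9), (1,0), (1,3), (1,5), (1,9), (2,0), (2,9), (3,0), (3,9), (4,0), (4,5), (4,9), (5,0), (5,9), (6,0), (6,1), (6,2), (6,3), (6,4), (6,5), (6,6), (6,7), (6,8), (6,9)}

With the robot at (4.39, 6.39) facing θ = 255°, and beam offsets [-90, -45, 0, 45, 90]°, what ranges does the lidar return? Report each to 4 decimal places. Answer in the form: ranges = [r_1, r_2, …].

beam 1: φ=-90°, α=165°
  d=(-0.9659,0.2588)  start (4,6)  tX=0.4038 tY=2.3569  stride 1/|dx|=1.0353 1/|dy|=3.8637
    cross x-line → (3,6), t=0.4038
    cross x-line → (2,6), t=1.4390
    cross y-line → (2,7), t=2.3569
    cross x-line → (1,7), t=2.4743
    cross x-line → (0,7), t=3.5096 (wall)
  → r_1 = 3.5096
beam 2: φ=-45°, α=210°
  d=(-0.8660,-0.5000)  start (4,6)  tX=0.4503 tY=0.7800  stride 1/|dx|=1.1547 1/|dy|=2.0000
    cross x-line → (3,6), t=0.4503
    cross y-line → (3,5), t=0.7800
    cross x-line → (2,5), t=1.6050
    cross x-line → (1,5), t=2.7597 (wall)
  → r_2 = 2.7597
beam 3: φ=0°, α=255°
  d=(-0.2588,-0.9659)  start (4,6)  tX=1.5068 tY=0.4038  stride 1/|dx|=3.8637 1/|dy|=1.0353
    cross y-line → (4,5), t=0.4038 (wall)
  → r_3 = 0.4038
beam 4: φ=45°, α=300°
  d=(0.5000,-0.8660)  start (4,6)  tX=1.2200 tY=0.4503  stride 1/|dx|=2.0000 1/|dy|=1.1547
    cross y-line → (4,5), t=0.4503 (wall)
  → r_4 = 0.4503
beam 5: φ=90°, α=345°
  d=(0.9659,-0.2588)  start (4,6)  tX=0.6315 tY=1.5068  stride 1/|dx|=1.0353 1/|dy|=3.8637
    cross x-line → (5,6), t=0.6315
    cross y-line → (5,5), t=1.5068
    cross x-line → (6,5), t=1.6668 (wall)
  → r_5 = 1.6668

ranges = [3.5096, 2.7597, 0.4038, 0.4503, 1.6668]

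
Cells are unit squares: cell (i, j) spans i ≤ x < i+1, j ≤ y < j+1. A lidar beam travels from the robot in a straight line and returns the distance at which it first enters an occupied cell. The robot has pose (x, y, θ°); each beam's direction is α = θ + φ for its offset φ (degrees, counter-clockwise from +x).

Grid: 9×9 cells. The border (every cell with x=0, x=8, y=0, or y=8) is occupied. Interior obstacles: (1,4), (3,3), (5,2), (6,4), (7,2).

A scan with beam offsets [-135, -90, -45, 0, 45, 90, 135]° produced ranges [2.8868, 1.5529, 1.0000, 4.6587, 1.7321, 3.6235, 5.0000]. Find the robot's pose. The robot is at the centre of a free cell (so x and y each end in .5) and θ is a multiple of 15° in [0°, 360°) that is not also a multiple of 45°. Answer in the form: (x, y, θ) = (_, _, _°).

Candidates: 44 free-cell centres × 16 headings = 704 poses. Raycast each; keep the one whose scan matches to 4 dp.
  (3.5, 6.5, 105°): beam 1 = 3.0000 ≠ 2.8868 ✗
  (3.5, 1.5, 150°): beam 1 = 1.9319 ≠ 2.8868 ✗
  (3.5, 1.5, 300°): beam 1 = 2.5882 ≠ 2.8868 ✗
  (4.5, 1.5, 195°): beam 1 = 1.0000 ≠ 2.8868 ✗
  …
  (2.5, 5.5, 255°): r_1=2.8868, r_2=1.5529, r_3=1.0000, r_4=4.6587, r_5=1.7321, r_6=3.6235, r_7=5.0000 — all match ✓
No second candidate reproduces the full scan.

(x, y, θ) = (2.5, 5.5, 255°)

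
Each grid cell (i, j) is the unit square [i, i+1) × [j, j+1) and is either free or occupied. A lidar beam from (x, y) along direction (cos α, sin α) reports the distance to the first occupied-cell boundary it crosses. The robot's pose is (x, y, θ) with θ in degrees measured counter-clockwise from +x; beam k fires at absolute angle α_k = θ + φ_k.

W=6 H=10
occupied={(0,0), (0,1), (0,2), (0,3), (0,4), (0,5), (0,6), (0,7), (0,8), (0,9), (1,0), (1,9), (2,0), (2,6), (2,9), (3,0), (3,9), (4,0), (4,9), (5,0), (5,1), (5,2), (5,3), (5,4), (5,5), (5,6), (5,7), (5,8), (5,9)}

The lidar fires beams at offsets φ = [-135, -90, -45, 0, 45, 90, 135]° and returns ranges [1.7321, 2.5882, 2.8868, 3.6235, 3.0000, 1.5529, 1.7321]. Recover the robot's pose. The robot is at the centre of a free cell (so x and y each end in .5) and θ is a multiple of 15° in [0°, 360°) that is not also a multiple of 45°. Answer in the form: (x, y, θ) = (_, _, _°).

(x, y, θ) = (3.5, 4.5, 255°)

Enumerate (i+0.5, j+0.5, θ) over the 31 free cells and 16 admissible headings. For each, cast all 7 beams and compare to the given ranges.
  (2.5, 5.5, 30°): beam 1 = 4.6587 ≠ 1.7321 ✗
  (2.5, 1.5, 240°): beam 1 = 5.7956 ≠ 1.7321 ✗
  (1.5, 5.5, 150°): beam 1 = 3.6235 ≠ 1.7321 ✗
  (2.5, 3.5, 240°): beam 1 = 5.6940 ≠ 1.7321 ✗
  (1.5, 4.5, 255°): beam 1 = 1.0000 ≠ 1.7321 ✗
  …
  (3.5, 4.5, 255°): r_1=1.7321, r_2=2.5882, r_3=2.8868, r_4=3.6235, r_5=3.0000, r_6=1.5529, r_7=1.7321 — all match ✓
Unique over the lattice → pose = (3.5, 4.5, 255°).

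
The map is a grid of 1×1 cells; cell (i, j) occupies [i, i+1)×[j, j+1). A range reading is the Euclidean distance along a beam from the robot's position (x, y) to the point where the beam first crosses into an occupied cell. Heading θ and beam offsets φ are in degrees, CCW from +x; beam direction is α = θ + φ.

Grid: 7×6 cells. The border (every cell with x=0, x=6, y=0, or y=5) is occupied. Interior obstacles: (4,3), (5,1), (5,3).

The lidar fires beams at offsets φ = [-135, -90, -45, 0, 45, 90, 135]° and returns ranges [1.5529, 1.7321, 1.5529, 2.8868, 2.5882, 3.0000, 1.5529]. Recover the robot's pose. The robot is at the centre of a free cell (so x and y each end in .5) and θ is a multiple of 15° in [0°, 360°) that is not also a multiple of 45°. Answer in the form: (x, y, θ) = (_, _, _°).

(x, y, θ) = (2.5, 3.5, 240°)

Enumerate (i+0.5, j+0.5, θ) over the 17 free cells and 16 admissible headings. For each, cast all 7 beams and compare to the given ranges.
  (3.5, 2.5, 240°): beam 1 = 2.5882 ≠ 1.5529 ✗
  (5.5, 2.5, 345°): beam 1 = 3.0000 ≠ 1.5529 ✗
  (1.5, 4.5, 60°): beam 1 = 3.6235 ≠ 1.5529 ✗
  …
  (2.5, 3.5, 240°): r_1=1.5529, r_2=1.7321, r_3=1.5529, r_4=2.8868, r_5=2.5882, r_6=3.0000, r_7=1.5529 — all match ✓
No second candidate reproduces the full scan.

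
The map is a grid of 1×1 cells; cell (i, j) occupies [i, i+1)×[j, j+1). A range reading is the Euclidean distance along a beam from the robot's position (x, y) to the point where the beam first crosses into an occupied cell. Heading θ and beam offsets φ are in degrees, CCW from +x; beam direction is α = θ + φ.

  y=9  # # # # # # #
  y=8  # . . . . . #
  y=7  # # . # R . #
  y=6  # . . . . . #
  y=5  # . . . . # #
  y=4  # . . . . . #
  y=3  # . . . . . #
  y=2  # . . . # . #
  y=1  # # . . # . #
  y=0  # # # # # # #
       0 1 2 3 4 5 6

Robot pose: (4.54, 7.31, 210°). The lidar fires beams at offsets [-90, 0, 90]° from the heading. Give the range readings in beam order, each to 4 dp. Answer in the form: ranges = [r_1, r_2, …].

beam 1: φ=-90°, α=120°
  cosα=-0.5000 sinα=0.8660 | (4,7) | tMaxX 1.0800 tMaxY 0.7967 | tΔX 2.0000 tΔY 1.1547
    t=0.7967 [y] (4,8)
    t=1.0800 [x] (3,8)
    t=1.9514 [y] (3,9) — stop
  → r_1 = 1.9514
beam 2: φ=0°, α=210°
  cosα=-0.8660 sinα=-0.5000 | (4,7) | tMaxX 0.6235 tMaxY 0.6200 | tΔX 1.1547 tΔY 2.0000
    t=0.6200 [y] (4,6)
    t=0.6235 [x] (3,6)
    t=1.7782 [x] (2,6)
    t=2.6200 [y] (2,5)
    t=2.9329 [x] (1,5)
    t=4.0876 [x] (0,5) — stop
  → r_2 = 4.0876
beam 3: φ=90°, α=300°
  cosα=0.5000 sinα=-0.8660 | (4,7) | tMaxX 0.9200 tMaxY 0.3580 | tΔX 2.0000 tΔY 1.1547
    t=0.3580 [y] (4,6)
    t=0.9200 [x] (5,6)
    t=1.5127 [y] (5,5) — stop
  → r_3 = 1.5127

ranges = [1.9514, 4.0876, 1.5127]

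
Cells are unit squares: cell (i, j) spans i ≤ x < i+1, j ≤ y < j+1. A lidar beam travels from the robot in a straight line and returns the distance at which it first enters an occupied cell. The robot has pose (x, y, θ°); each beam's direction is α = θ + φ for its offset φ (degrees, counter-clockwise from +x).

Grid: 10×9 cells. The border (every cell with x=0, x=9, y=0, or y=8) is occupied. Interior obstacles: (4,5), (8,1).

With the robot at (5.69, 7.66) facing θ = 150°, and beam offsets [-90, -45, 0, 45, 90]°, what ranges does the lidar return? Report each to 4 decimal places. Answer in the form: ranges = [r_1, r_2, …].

ranges = [0.3926, 0.3520, 0.6800, 4.8554, 1.9168]

beam 1: φ=-90°, α=60°
  cosα=0.5000 sinα=0.8660 | (5,7) | tMaxX 0.6200 tMaxY 0.3926 | tΔX 2.0000 tΔY 1.1547
    t=0.3926 [y] (5,8) — stop
  → r_1 = 0.3926
beam 2: φ=-45°, α=105°
  cosα=-0.2588 sinα=0.9659 | (5,7) | tMaxX 2.6660 tMaxY 0.3520 | tΔX 3.8637 tΔY 1.0353
    t=0.3520 [y] (5,8) — stop
  → r_2 = 0.3520
beam 3: φ=0°, α=150°
  cosα=-0.8660 sinα=0.5000 | (5,7) | tMaxX 0.7967 tMaxY 0.6800 | tΔX 1.1547 tΔY 2.0000
    t=0.6800 [y] (5,8) — stop
  → r_3 = 0.6800
beam 4: φ=45°, α=195°
  cosα=-0.9659 sinα=-0.2588 | (5,7) | tMaxX 0.7143 tMaxY 2.5500 | tΔX 1.0353 tΔY 3.8637
    t=0.7143 [x] (4,7)
    t=1.7496 [x] (3,7)
    t=2.5500 [y] (3,6)
    t=2.7849 [x] (2,6)
    t=3.8202 [x] (1,6)
    t=4.8554 [x] (0,6) — stop
  → r_4 = 4.8554
beam 5: φ=90°, α=240°
  cosα=-0.5000 sinα=-0.8660 | (5,7) | tMaxX 1.3800 tMaxY 0.7621 | tΔX 2.0000 tΔY 1.1547
    t=0.7621 [y] (5,6)
    t=1.3800 [x] (4,6)
    t=1.9168 [y] (4,5) — stop
  → r_5 = 1.9168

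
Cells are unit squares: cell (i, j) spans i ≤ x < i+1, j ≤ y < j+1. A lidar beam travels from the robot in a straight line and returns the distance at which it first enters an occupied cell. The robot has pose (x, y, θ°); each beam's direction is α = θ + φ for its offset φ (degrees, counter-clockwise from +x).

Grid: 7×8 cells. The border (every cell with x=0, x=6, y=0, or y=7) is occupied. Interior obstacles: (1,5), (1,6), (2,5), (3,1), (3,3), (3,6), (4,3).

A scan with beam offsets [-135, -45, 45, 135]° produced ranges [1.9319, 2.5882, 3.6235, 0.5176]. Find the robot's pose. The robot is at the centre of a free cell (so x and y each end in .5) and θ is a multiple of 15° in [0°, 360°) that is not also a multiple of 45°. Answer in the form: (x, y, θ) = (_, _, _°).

Candidates: 23 free-cell centres × 16 headings = 368 poses. Raycast each; keep the one whose scan matches to 4 dp.
  (2.5, 3.5, 345°): beam 1 = 1.7321 ≠ 1.9319 ✗
  (2.5, 2.5, 210°): beam 1 = 3.6235 ≠ 1.9319 ✗
  (2.5, 2.5, 285°): beam 1 = 1.7321 ≠ 1.9319 ✗
  (1.5, 4.5, 345°): beam 1 = 0.5774 ≠ 1.9319 ✗
  (3.5, 5.5, 210°): beam 1 = 0.5176 ≠ 1.9319 ✗
  …
  (5.5, 4.5, 210°): r_1=1.9319, r_2=2.5882, r_3=3.6235, r_4=0.5176 — all match ✓
Only this pose fits every beam.

(x, y, θ) = (5.5, 4.5, 210°)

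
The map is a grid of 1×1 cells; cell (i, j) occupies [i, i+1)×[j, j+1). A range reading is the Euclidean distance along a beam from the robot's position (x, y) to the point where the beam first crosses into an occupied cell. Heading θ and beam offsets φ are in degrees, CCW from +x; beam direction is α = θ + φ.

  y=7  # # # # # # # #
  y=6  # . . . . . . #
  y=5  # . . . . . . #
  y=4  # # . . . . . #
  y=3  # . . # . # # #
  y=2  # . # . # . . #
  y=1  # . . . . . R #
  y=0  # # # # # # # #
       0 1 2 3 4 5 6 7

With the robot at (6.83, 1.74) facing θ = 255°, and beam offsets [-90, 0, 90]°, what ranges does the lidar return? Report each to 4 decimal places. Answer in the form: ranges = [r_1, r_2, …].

ranges = [1.8946, 0.7661, 0.1760]

beam 1: φ=-90°, α=165°
  d=(-0.9659,0.2588)  start (6,1)  tX=0.8593 tY=1.0046  stride 1/|dx|=1.0353 1/|dy|=3.8637
    cross x-line → (5,1), t=0.8593
    cross y-line → (5,2), t=1.0046
    cross x-line → (4,2), t=1.8946 (wall)
  → r_1 = 1.8946
beam 2: φ=0°, α=255°
  d=(-0.2588,-0.9659)  start (6,1)  tX=3.2069 tY=0.7661  stride 1/|dx|=3.8637 1/|dy|=1.0353
    cross y-line → (6,0), t=0.7661 (wall)
  → r_2 = 0.7661
beam 3: φ=90°, α=345°
  d=(0.9659,-0.2588)  start (6,1)  tX=0.1760 tY=2.8591  stride 1/|dx|=1.0353 1/|dy|=3.8637
    cross x-line → (7,1), t=0.1760 (wall)
  → r_3 = 0.1760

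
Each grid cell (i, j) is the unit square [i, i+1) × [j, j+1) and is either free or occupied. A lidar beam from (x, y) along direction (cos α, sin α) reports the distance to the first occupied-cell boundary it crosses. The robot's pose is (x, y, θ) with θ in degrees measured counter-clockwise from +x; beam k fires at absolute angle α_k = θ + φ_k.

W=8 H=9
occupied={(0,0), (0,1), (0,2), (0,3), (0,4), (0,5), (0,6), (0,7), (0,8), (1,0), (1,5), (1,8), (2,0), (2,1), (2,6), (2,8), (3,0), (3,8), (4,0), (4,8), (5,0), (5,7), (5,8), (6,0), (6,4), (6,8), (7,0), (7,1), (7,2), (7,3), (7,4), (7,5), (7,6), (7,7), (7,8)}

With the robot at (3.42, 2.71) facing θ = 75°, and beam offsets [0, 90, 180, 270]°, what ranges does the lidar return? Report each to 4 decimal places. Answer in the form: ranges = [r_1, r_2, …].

ranges = [5.4766, 2.5054, 1.6228, 3.7063]

beam 1: φ=0°, α=75°
  dir = (cos 75°, sin 75°) = (0.2588, 0.9659); from cell (3,2)
  next x-line at t=2.2409, next y-line at t=0.3002; Δt_x=3.8637, Δt_y=1.0353
    y: enter (3,3) at t=0.3002
    y: enter (3,4) at t=1.3355
    x: enter (4,4) at t=2.2409
    y: enter (4,5) at t=2.3708
    y: enter (4,6) at t=3.4061
    y: enter (4,7) at t=4.4413
    y: enter (4,8) at t=5.4766 ← occupied
  → r_1 = 5.4766
beam 2: φ=90°, α=165°
  dir = (cos 165°, sin 165°) = (-0.9659, 0.2588); from cell (3,2)
  next x-line at t=0.4348, next y-line at t=1.1205; Δt_x=1.0353, Δt_y=3.8637
    x: enter (2,2) at t=0.4348
    y: enter (2,3) at t=1.1205
    x: enter (1,3) at t=1.4701
    x: enter (0,3) at t=2.5054 ← occupied
  → r_2 = 2.5054
beam 3: φ=180°, α=255°
  dir = (cos 255°, sin 255°) = (-0.2588, -0.9659); from cell (3,2)
  next x-line at t=1.6228, next y-line at t=0.7350; Δt_x=3.8637, Δt_y=1.0353
    y: enter (3,1) at t=0.7350
    x: enter (2,1) at t=1.6228 ← occupied
  → r_3 = 1.6228
beam 4: φ=270°, α=345°
  dir = (cos 345°, sin 345°) = (0.9659, -0.2588); from cell (3,2)
  next x-line at t=0.6005, next y-line at t=2.7432; Δt_x=1.0353, Δt_y=3.8637
    x: enter (4,2) at t=0.6005
    x: enter (5,2) at t=1.6357
    x: enter (6,2) at t=2.6710
    y: enter (6,1) at t=2.7432
    x: enter (7,1) at t=3.7063 ← occupied
  → r_4 = 3.7063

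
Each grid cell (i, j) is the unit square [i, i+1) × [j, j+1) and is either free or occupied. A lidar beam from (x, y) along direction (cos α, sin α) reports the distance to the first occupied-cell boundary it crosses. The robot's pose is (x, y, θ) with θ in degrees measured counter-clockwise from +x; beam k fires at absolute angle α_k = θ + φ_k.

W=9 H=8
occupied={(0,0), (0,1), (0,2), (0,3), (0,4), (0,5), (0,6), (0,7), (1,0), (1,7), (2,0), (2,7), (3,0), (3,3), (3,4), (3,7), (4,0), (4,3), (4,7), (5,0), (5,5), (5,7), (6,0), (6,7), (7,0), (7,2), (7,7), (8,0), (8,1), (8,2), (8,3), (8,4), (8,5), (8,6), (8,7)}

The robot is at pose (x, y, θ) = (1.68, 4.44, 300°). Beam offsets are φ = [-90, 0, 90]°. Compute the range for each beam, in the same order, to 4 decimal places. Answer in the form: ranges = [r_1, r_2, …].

beam 1: φ=-90°, α=210°
  direction (-0.8660, -0.5000); cell (1,4); t to first gridline: x 0.7852, y 0.8800 (then +1.1547 / +2.0000)
    (0,4) via x @ 0.7852  # hit
  → r_1 = 0.7852
beam 2: φ=0°, α=300°
  direction (0.5000, -0.8660); cell (1,4); t to first gridline: x 0.6400, y 0.5081 (then +2.0000 / +1.1547)
    (1,3) via y @ 0.5081
    (2,3) via x @ 0.6400
    (2,2) via y @ 1.6628
    (3,2) via x @ 2.6400
    (3,1) via y @ 2.8175
    (3,0) via y @ 3.9722  # hit
  → r_2 = 3.9722
beam 3: φ=90°, α=30°
  direction (0.8660, 0.5000); cell (1,4); t to first gridline: x 0.3695, y 1.1200 (then +1.1547 / +2.0000)
    (2,4) via x @ 0.3695
    (2,5) via y @ 1.1200
    (3,5) via x @ 1.5242
    (4,5) via x @ 2.6789
    (4,6) via y @ 3.1200
    (5,6) via x @ 3.8336
    (6,6) via x @ 4.9883
    (6,7) via y @ 5.1200  # hit
  → r_3 = 5.1200

ranges = [0.7852, 3.9722, 5.1200]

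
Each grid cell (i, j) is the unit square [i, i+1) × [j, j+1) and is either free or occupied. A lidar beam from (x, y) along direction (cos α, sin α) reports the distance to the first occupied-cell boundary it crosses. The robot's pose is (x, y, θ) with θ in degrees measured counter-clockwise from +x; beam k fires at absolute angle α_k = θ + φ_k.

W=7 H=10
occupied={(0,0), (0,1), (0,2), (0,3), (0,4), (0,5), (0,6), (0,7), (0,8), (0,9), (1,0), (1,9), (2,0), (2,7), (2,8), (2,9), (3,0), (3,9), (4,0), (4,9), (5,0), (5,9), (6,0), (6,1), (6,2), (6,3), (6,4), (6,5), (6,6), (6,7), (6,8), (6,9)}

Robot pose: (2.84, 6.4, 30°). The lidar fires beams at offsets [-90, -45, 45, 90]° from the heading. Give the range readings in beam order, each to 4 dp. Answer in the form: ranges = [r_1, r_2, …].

ranges = [6.2354, 3.2715, 2.6917, 0.6928]

beam 1: φ=-90°, α=300°
  d=(0.5000,-0.8660)  start (2,6)  tX=0.3200 tY=0.4619  stride 1/|dx|=2.0000 1/|dy|=1.1547
    cross x-line → (3,6), t=0.3200
    cross y-line → (3,5), t=0.4619
    cross y-line → (3,4), t=1.6166
    cross x-line → (4,4), t=2.3200
    cross y-line → (4,3), t=2.7713
    cross y-line → (4,2), t=3.9260
    cross x-line → (5,2), t=4.3200
    cross y-line → (5,1), t=5.0807
    cross y-line → (5,0), t=6.2354 (wall)
  → r_1 = 6.2354
beam 2: φ=-45°, α=345°
  d=(0.9659,-0.2588)  start (2,6)  tX=0.1656 tY=1.5455  stride 1/|dx|=1.0353 1/|dy|=3.8637
    cross x-line → (3,6), t=0.1656
    cross x-line → (4,6), t=1.2009
    cross y-line → (4,5), t=1.5455
    cross x-line → (5,5), t=2.2362
    cross x-line → (6,5), t=3.2715 (wall)
  → r_2 = 3.2715
beam 3: φ=45°, α=75°
  d=(0.2588,0.9659)  start (2,6)  tX=0.6182 tY=0.6212  stride 1/|dx|=3.8637 1/|dy|=1.0353
    cross x-line → (3,6), t=0.6182
    cross y-line → (3,7), t=0.6212
    cross y-line → (3,8), t=1.6564
    cross y-line → (3,9), t=2.6917 (wall)
  → r_3 = 2.6917
beam 4: φ=90°, α=120°
  d=(-0.5000,0.8660)  start (2,6)  tX=1.6800 tY=0.6928  stride 1/|dx|=2.0000 1/|dy|=1.1547
    cross y-line → (2,7), t=0.6928 (wall)
  → r_4 = 0.6928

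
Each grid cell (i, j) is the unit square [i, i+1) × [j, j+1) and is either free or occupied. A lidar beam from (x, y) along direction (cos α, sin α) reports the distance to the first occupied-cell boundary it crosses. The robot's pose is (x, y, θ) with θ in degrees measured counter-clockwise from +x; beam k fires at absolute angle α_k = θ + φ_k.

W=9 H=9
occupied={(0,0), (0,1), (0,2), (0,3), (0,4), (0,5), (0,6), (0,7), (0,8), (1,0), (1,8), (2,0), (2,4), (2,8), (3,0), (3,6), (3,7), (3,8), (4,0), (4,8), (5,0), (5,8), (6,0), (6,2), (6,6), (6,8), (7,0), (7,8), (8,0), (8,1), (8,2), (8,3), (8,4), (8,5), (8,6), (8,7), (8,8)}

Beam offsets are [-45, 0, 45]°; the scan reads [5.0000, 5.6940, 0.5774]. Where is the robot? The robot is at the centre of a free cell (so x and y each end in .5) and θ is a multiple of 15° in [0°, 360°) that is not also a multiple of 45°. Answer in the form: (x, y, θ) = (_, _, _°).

(x, y, θ) = (2.5, 3.5, 15°)

Candidates: 44 free-cell centres × 16 headings = 704 poses. Raycast each; keep the one whose scan matches to 4 dp.
  (7.5, 5.5, 15°): beam 1 = 0.5774 ≠ 5.0000 ✗
  (5.5, 4.5, 15°): beam 1 = 2.8868 ≠ 5.0000 ✗
  (3.5, 4.5, 30°): beam 1 = 4.6587 ≠ 5.0000 ✗
  (7.5, 3.5, 105°): beam 1 = 1.0000 ≠ 5.0000 ✗
  (4.5, 2.5, 60°): beam 1 = 1.5529 ≠ 5.0000 ✗
  …
  (2.5, 3.5, 15°): r_1=5.0000, r_2=5.6940, r_3=0.5774 — all match ✓
Unique over the lattice → pose = (2.5, 3.5, 15°).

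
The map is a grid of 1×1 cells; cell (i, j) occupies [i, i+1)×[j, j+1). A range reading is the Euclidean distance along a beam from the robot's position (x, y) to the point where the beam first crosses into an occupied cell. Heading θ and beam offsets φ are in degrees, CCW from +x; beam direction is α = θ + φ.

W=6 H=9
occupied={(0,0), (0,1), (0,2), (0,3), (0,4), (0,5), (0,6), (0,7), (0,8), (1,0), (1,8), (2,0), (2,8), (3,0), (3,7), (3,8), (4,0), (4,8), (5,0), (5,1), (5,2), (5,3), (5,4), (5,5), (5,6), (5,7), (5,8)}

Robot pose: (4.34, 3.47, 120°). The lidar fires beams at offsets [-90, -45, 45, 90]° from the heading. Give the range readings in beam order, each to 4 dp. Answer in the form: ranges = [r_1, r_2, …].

beam 1: φ=-90°, α=30°
  dir = (cos 30°, sin 30°) = (0.8660, 0.5000); from cell (4,3)
  next x-line at t=0.7621, next y-line at t=1.0600; Δt_x=1.1547, Δt_y=2.0000
    x: enter (5,3) at t=0.7621 ← occupied
  → r_1 = 0.7621
beam 2: φ=-45°, α=75°
  dir = (cos 75°, sin 75°) = (0.2588, 0.9659); from cell (4,3)
  next x-line at t=2.5500, next y-line at t=0.5487; Δt_x=3.8637, Δt_y=1.0353
    y: enter (4,4) at t=0.5487
    y: enter (4,5) at t=1.5840
    x: enter (5,5) at t=2.5500 ← occupied
  → r_2 = 2.5500
beam 3: φ=45°, α=165°
  dir = (cos 165°, sin 165°) = (-0.9659, 0.2588); from cell (4,3)
  next x-line at t=0.3520, next y-line at t=2.0478; Δt_x=1.0353, Δt_y=3.8637
    x: enter (3,3) at t=0.3520
    x: enter (2,3) at t=1.3873
    y: enter (2,4) at t=2.0478
    x: enter (1,4) at t=2.4225
    x: enter (0,4) at t=3.4578 ← occupied
  → r_3 = 3.4578
beam 4: φ=90°, α=210°
  dir = (cos 210°, sin 210°) = (-0.8660, -0.5000); from cell (4,3)
  next x-line at t=0.3926, next y-line at t=0.9400; Δt_x=1.1547, Δt_y=2.0000
    x: enter (3,3) at t=0.3926
    y: enter (3,2) at t=0.9400
    x: enter (2,2) at t=1.5473
    x: enter (1,2) at t=2.7020
    y: enter (1,1) at t=2.9400
    x: enter (0,1) at t=3.8567 ← occupied
  → r_4 = 3.8567

ranges = [0.7621, 2.5500, 3.4578, 3.8567]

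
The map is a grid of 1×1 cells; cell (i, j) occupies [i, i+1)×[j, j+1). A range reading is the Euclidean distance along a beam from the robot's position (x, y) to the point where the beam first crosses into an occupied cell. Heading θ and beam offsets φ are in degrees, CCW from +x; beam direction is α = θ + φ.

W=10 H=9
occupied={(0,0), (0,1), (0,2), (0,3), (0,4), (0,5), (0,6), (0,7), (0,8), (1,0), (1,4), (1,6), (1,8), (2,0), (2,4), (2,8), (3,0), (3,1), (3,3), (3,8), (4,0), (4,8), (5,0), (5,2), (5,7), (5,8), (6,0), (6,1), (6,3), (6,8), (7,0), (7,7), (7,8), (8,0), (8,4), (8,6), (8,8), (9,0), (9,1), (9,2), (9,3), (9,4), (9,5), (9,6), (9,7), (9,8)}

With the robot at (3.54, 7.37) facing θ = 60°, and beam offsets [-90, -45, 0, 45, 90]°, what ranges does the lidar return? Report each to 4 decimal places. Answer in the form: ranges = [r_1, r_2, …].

ranges = [5.1500, 1.5115, 0.7275, 0.6522, 1.2600]

beam 1: φ=-90°, α=330°
  dir = (cos 330°, sin 330°) = (0.8660, -0.5000); from cell (3,7)
  next x-line at t=0.5312, next y-line at t=0.7400; Δt_x=1.1547, Δt_y=2.0000
    x: enter (4,7) at t=0.5312
    y: enter (4,6) at t=0.7400
    x: enter (5,6) at t=1.6859
    y: enter (5,5) at t=2.7400
    x: enter (6,5) at t=2.8406
    x: enter (7,5) at t=3.9953
    y: enter (7,4) at t=4.7400
    x: enter (8,4) at t=5.1500 ← occupied
  → r_1 = 5.1500
beam 2: φ=-45°, α=15°
  dir = (cos 15°, sin 15°) = (0.9659, 0.2588); from cell (3,7)
  next x-line at t=0.4762, next y-line at t=2.4341; Δt_x=1.0353, Δt_y=3.8637
    x: enter (4,7) at t=0.4762
    x: enter (5,7) at t=1.5115 ← occupied
  → r_2 = 1.5115
beam 3: φ=0°, α=60°
  dir = (cos 60°, sin 60°) = (0.5000, 0.8660); from cell (3,7)
  next x-line at t=0.9200, next y-line at t=0.7275; Δt_x=2.0000, Δt_y=1.1547
    y: enter (3,8) at t=0.7275 ← occupied
  → r_3 = 0.7275
beam 4: φ=45°, α=105°
  dir = (cos 105°, sin 105°) = (-0.2588, 0.9659); from cell (3,7)
  next x-line at t=2.0864, next y-line at t=0.6522; Δt_x=3.8637, Δt_y=1.0353
    y: enter (3,8) at t=0.6522 ← occupied
  → r_4 = 0.6522
beam 5: φ=90°, α=150°
  dir = (cos 150°, sin 150°) = (-0.8660, 0.5000); from cell (3,7)
  next x-line at t=0.6235, next y-line at t=1.2600; Δt_x=1.1547, Δt_y=2.0000
    x: enter (2,7) at t=0.6235
    y: enter (2,8) at t=1.2600 ← occupied
  → r_5 = 1.2600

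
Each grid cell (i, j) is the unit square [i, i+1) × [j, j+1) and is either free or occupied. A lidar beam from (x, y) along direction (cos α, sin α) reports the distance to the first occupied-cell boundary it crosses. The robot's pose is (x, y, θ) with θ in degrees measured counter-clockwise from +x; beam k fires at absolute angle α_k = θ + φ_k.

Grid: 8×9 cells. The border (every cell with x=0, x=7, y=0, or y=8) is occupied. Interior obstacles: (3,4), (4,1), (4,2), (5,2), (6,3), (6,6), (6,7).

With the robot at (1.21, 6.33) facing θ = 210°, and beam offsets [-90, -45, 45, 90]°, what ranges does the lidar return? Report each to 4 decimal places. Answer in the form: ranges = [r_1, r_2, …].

beam 1: φ=-90°, α=120°
  dir = (cos 120°, sin 120°) = (-0.5000, 0.8660); from cell (1,6)
  next x-line at t=0.4200, next y-line at t=0.7736; Δt_x=2.0000, Δt_y=1.1547
    x: enter (0,6) at t=0.4200 ← occupied
  → r_1 = 0.4200
beam 2: φ=-45°, α=165°
  dir = (cos 165°, sin 165°) = (-0.9659, 0.2588); from cell (1,6)
  next x-line at t=0.2174, next y-line at t=2.5887; Δt_x=1.0353, Δt_y=3.8637
    x: enter (0,6) at t=0.2174 ← occupied
  → r_2 = 0.2174
beam 3: φ=45°, α=255°
  dir = (cos 255°, sin 255°) = (-0.2588, -0.9659); from cell (1,6)
  next x-line at t=0.8114, next y-line at t=0.3416; Δt_x=3.8637, Δt_y=1.0353
    y: enter (1,5) at t=0.3416
    x: enter (0,5) at t=0.8114 ← occupied
  → r_3 = 0.8114
beam 4: φ=90°, α=300°
  dir = (cos 300°, sin 300°) = (0.5000, -0.8660); from cell (1,6)
  next x-line at t=1.5800, next y-line at t=0.3811; Δt_x=2.0000, Δt_y=1.1547
    y: enter (1,5) at t=0.3811
    y: enter (1,4) at t=1.5358
    x: enter (2,4) at t=1.5800
    y: enter (2,3) at t=2.6905
    x: enter (3,3) at t=3.5800
    y: enter (3,2) at t=3.8452
    y: enter (3,1) at t=4.9999
    x: enter (4,1) at t=5.5800 ← occupied
  → r_4 = 5.5800

ranges = [0.4200, 0.2174, 0.8114, 5.5800]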